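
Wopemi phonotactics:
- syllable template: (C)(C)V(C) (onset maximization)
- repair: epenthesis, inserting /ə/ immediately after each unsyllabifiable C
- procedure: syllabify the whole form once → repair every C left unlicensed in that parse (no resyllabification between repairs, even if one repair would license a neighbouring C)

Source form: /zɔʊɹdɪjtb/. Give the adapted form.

Syllabifying with onset maximization leaves /t/, /b/ stranded (at most one coda consonant is licensed; onsets may contain at most 2 consonants).
Inserting the epenthetic vowel yields /t/ → /tə/, /b/ → /bə/.

zɔʊɹdɪjtəbə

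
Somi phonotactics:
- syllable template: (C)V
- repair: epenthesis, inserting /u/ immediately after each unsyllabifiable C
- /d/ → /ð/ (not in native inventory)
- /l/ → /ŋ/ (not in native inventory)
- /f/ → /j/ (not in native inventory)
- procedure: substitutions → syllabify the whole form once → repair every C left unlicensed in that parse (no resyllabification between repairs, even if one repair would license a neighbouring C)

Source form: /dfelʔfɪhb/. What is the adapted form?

ðujeŋuʔujɪhubu

Substitution: /d/ → /ð/, /f/ → /j/, /l/ → /ŋ/, giving /ðjeŋʔjɪhb/.
The consonants /ð/, /ŋ/, /ʔ/, /h/, /b/ cannot be parsed into a legal (C)V syllable (no codas are permitted; onsets are limited to one consonant).
Inserting the epenthetic vowel yields /ð/ → /ðu/, /ŋ/ → /ŋu/, /ʔ/ → /ʔu/, /h/ → /hu/, /b/ → /bu/.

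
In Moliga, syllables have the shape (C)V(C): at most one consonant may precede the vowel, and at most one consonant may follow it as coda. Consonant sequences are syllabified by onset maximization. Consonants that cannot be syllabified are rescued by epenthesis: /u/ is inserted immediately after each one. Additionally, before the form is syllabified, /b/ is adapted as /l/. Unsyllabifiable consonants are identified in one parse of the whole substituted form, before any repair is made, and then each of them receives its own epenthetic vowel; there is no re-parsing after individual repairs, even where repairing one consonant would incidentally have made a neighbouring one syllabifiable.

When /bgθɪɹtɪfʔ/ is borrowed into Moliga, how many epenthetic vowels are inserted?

3

After substitution the input is /lgθɪɹtɪfʔ/.
The unsyllabifiable consonants are /l/, /g/, /ʔ/; each receives one epenthetic vowel.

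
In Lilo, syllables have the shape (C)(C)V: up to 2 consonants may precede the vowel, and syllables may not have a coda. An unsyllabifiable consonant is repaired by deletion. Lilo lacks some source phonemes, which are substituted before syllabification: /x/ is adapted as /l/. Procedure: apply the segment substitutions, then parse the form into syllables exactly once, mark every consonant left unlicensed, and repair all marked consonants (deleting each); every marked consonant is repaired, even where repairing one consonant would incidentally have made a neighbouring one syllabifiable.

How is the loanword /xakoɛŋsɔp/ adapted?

lakoɛŋsɔ

Substitution: /x/ → /l/, giving /lakoɛŋsɔp/.
Syllabifying with onset maximization leaves /p/ stranded (no codas are permitted; onsets may contain at most 2 consonants).
Deleting the stranded consonants removes /p/.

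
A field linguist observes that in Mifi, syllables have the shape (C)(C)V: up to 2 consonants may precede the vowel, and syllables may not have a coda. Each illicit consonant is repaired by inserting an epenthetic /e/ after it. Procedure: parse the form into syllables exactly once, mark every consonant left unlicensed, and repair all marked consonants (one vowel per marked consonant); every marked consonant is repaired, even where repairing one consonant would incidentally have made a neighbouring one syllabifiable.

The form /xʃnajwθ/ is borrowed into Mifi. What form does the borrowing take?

xeʃnajeweθe

The consonants /x/, /j/, /w/, /θ/ cannot be parsed into a legal (C)(C)V syllable (no codas are permitted; onsets may contain at most 2 consonants).
Epenthesis after each stranded consonant: /x/ → /xe/, /j/ → /je/, /w/ → /we/, /θ/ → /θe/.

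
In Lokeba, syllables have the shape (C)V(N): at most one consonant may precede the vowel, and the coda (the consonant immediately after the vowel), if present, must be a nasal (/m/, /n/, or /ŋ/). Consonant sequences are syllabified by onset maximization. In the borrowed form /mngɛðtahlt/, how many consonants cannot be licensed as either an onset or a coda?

Syllabifying with onset maximization leaves /m/, /n/, /ð/, /h/, /l/, /t/ stranded (only a nasal (/m/, /n/, or /ŋ/) is licensed in coda position; onsets are limited to one consonant).

6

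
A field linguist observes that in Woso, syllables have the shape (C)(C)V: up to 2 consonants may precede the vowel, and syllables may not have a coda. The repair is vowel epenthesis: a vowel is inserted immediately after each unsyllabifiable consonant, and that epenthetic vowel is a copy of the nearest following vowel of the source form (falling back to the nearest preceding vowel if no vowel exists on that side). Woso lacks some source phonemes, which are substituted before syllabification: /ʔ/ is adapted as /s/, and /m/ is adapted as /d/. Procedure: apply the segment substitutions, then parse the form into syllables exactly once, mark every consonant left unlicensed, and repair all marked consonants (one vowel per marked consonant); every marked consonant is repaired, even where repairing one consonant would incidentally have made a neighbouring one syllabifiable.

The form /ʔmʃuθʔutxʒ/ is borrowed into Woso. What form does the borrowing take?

sudʃuθsutuxuʒu

Substitution: /ʔ/ → /s/, /m/ → /d/, giving /sdʃuθsutxʒ/.
The consonants /s/, /t/, /x/, /ʒ/ cannot be parsed into a legal (C)(C)V syllable (no codas are permitted; onsets may contain at most 2 consonants).
Each unlicensed consonant becomes the onset of a new syllable: /s/ → /su/, /t/ → /tu/, /x/ → /xu/, /ʒ/ → /ʒu/.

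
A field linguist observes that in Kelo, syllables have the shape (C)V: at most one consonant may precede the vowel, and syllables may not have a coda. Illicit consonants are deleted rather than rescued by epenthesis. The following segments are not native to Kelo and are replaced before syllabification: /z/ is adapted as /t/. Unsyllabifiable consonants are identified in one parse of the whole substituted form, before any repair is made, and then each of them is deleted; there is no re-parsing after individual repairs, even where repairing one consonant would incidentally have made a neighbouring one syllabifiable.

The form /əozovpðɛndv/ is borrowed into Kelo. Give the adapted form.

Substitution: /z/ → /t/, giving /əotovpðɛndv/.
Under (C)V, the unsyllabifiable consonants are /v/, /p/, /n/, /d/, /v/ (no codas are permitted; onsets are limited to one consonant).
Each unlicensed consonant is deleted: /v/, /p/, /n/, /d/, /v/.

əotoðɛ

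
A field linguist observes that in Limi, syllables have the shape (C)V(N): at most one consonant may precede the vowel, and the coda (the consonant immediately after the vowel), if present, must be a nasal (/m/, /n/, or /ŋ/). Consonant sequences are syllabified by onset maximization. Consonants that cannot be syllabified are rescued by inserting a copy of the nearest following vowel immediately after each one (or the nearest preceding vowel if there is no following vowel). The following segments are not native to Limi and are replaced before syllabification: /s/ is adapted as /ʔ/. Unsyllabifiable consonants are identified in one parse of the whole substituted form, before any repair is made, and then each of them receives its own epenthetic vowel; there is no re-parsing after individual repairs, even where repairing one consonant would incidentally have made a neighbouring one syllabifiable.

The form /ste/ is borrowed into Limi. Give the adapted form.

ʔete

Substitution: /s/ → /ʔ/, giving /ʔte/.
Syllabifying with onset maximization leaves /ʔ/ stranded (only a nasal (/m/, /n/, or /ŋ/) is licensed in coda position; onsets are limited to one consonant).
Inserting the epenthetic vowel yields /ʔ/ → /ʔe/.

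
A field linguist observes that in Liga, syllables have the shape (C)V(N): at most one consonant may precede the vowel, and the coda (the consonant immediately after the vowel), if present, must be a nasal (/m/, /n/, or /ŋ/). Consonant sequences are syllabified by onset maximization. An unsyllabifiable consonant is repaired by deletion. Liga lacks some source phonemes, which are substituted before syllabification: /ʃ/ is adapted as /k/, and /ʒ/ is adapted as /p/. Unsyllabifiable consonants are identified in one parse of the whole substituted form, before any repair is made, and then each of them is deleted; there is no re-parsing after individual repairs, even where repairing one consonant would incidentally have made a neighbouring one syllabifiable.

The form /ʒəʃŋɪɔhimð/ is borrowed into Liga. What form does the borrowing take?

Substitution: /ʒ/ → /p/, /ʃ/ → /k/, giving /pəkŋɪɔhimð/.
The consonants /k/, /ð/ cannot be parsed into a legal (C)V(N) syllable (only a nasal (/m/, /n/, or /ŋ/) is licensed in coda position; onsets are limited to one consonant).
Deletion applies to /k/, /ð/.

pəŋɪɔhim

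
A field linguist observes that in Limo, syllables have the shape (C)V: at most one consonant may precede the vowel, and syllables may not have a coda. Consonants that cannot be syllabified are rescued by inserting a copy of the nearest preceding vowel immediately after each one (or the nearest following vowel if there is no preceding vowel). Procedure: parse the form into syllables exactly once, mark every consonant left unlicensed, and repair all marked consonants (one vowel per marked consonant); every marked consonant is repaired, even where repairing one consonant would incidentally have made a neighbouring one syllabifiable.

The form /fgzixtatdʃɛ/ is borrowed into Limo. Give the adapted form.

Under (C)V, the unsyllabifiable consonants are /f/, /g/, /x/, /t/, /d/ (no codas are permitted; onsets are limited to one consonant).
Inserting the epenthetic vowel yields /f/ → /fi/, /g/ → /gi/, /x/ → /xi/, /t/ → /ta/, /d/ → /da/.

figizixitatadaʃɛ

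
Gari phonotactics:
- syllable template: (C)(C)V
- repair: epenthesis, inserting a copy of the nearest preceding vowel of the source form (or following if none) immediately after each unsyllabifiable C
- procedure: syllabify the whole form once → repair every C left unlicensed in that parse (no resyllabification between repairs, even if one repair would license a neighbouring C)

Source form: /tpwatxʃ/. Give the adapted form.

The consonants /t/, /t/, /x/, /ʃ/ cannot be parsed into a legal (C)(C)V syllable (no codas are permitted; onsets may contain at most 2 consonants).
Each unlicensed consonant becomes the onset of a new syllable: /t/ → /ta/, /t/ → /ta/, /x/ → /xa/, /ʃ/ → /ʃa/.

tapwataxaʃa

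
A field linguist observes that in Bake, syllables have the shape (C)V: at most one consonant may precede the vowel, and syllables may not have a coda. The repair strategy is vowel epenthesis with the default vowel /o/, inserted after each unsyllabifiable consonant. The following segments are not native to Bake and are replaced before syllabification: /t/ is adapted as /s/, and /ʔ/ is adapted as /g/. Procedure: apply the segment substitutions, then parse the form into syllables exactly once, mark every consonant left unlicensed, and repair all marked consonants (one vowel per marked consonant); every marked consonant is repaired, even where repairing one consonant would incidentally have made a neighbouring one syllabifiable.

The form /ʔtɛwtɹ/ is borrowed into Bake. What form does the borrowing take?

Substitution: /ʔ/ → /g/, /t/ → /s/, giving /gsɛwsɹ/.
The consonants /g/, /w/, /s/, /ɹ/ cannot be parsed into a legal (C)V syllable (no codas are permitted; onsets are limited to one consonant).
Each unlicensed consonant becomes the onset of a new syllable: /g/ → /go/, /w/ → /wo/, /s/ → /so/, /ɹ/ → /ɹo/.

gosɛwosoɹo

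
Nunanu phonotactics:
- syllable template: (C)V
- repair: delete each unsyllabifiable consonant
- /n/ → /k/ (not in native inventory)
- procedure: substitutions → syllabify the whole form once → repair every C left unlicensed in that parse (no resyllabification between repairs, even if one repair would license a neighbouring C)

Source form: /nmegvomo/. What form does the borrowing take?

mevomo

Substitution: /n/ → /k/, giving /kmegvomo/.
Under (C)V, the unsyllabifiable consonants are /k/, /g/ (no codas are permitted; onsets are limited to one consonant).
Deletion applies to /k/, /g/.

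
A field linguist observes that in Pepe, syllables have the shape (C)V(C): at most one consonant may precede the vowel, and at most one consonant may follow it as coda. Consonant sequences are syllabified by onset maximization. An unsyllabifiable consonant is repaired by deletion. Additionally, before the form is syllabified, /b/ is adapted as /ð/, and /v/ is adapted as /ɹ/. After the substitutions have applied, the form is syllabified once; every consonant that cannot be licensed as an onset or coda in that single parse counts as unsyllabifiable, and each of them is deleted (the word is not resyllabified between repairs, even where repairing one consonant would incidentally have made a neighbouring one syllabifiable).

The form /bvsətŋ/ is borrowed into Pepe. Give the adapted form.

sət

Substitution: /b/ → /ð/, /v/ → /ɹ/, giving /ðɹsətŋ/.
Syllabifying with onset maximization leaves /ð/, /ɹ/, /ŋ/ stranded (at most one coda consonant is licensed; onsets are limited to one consonant).
Deleting the stranded consonants removes /ð/, /ɹ/, /ŋ/.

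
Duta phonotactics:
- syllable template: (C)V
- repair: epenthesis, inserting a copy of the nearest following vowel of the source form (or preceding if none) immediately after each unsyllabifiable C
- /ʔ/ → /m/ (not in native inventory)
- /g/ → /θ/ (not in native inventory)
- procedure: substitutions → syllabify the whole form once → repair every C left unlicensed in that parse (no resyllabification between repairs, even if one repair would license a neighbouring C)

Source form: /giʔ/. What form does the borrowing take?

θimi

Substitution: /g/ → /θ/, /ʔ/ → /m/, giving /θim/.
Under (C)V, the unsyllabifiable consonants are /m/ (no codas are permitted; onsets are limited to one consonant).
Inserting the epenthetic vowel yields /m/ → /mi/.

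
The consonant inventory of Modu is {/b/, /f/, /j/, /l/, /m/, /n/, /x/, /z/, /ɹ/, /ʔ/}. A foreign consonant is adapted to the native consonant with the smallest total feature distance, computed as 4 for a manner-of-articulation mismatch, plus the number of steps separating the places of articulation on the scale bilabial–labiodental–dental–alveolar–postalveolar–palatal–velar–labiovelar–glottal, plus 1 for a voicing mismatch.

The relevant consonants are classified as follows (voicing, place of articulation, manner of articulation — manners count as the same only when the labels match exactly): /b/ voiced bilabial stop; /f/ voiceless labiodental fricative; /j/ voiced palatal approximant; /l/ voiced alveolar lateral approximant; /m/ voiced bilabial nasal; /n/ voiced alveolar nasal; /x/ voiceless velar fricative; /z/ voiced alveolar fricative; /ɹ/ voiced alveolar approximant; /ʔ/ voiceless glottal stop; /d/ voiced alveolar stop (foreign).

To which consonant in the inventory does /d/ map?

b

/b/ is closest: same manner (stop), place distance 3 (alveolar→bilabial), same voicing; total 3. Next closest is /l/ at distance 4.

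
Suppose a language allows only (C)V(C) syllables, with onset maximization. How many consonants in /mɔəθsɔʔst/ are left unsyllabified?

Syllabifying with onset maximization leaves /s/, /t/ stranded (at most one coda consonant is licensed; onsets are limited to one consonant).

2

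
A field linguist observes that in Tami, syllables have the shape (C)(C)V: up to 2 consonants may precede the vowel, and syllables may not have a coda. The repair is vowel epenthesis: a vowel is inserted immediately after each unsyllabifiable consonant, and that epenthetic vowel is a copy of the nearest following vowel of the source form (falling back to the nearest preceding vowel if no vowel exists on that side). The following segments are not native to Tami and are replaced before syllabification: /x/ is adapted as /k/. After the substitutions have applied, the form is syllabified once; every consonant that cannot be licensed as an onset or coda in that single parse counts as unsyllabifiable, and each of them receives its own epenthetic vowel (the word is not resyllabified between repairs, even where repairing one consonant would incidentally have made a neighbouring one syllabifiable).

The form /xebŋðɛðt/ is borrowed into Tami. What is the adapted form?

kebɛŋðɛðɛtɛ

Substitution: /x/ → /k/, giving /kebŋðɛðt/.
Syllabifying with onset maximization leaves /b/, /ð/, /t/ stranded (no codas are permitted; onsets may contain at most 2 consonants).
Inserting the epenthetic vowel yields /b/ → /bɛ/, /ð/ → /ðɛ/, /t/ → /tɛ/.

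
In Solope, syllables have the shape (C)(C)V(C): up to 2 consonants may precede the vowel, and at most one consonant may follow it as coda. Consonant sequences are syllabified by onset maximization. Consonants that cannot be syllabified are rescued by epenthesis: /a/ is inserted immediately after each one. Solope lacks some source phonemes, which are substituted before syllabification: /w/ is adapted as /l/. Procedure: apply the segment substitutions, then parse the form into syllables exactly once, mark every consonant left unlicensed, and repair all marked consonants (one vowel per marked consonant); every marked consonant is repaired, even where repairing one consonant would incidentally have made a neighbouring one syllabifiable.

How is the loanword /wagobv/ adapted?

lagobva

Substitution: /w/ → /l/, giving /lagobv/.
The consonants /v/ cannot be parsed into a legal (C)(C)V(C) syllable (at most one coda consonant is licensed; onsets may contain at most 2 consonants).
Inserting the epenthetic vowel yields /v/ → /va/.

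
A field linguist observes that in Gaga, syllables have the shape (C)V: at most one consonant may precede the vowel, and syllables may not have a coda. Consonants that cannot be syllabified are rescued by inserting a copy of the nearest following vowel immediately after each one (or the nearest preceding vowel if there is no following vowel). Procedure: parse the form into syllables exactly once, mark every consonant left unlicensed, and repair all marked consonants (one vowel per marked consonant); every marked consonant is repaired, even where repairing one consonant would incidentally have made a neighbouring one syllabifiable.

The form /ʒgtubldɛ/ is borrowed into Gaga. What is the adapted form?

Under (C)V, the unsyllabifiable consonants are /ʒ/, /g/, /b/, /l/ (no codas are permitted; onsets are limited to one consonant).
Epenthesis after each stranded consonant: /ʒ/ → /ʒu/, /g/ → /gu/, /b/ → /bɛ/, /l/ → /lɛ/.

ʒugutubɛlɛdɛ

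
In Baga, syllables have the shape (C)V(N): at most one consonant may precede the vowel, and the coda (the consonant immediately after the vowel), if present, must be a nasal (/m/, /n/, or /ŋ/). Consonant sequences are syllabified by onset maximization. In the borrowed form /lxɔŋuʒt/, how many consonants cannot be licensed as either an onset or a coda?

Syllabifying with onset maximization leaves /l/, /ʒ/, /t/ stranded (only a nasal (/m/, /n/, or /ŋ/) is licensed in coda position; onsets are limited to one consonant).

3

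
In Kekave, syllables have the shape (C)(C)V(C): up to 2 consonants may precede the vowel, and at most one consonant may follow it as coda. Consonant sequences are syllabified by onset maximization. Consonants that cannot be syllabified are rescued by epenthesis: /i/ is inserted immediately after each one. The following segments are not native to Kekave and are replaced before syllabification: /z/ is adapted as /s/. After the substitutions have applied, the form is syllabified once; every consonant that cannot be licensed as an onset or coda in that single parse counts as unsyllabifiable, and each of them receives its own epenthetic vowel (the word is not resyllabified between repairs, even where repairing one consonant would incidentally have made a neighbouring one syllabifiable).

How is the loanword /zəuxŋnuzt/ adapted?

Substitution: /z/ → /s/, giving /səuxŋnust/.
Under (C)(C)V(C), the unsyllabifiable consonants are /t/ (at most one coda consonant is licensed; onsets may contain at most 2 consonants).
Each unlicensed consonant becomes the onset of a new syllable: /t/ → /ti/.

səuxŋnusti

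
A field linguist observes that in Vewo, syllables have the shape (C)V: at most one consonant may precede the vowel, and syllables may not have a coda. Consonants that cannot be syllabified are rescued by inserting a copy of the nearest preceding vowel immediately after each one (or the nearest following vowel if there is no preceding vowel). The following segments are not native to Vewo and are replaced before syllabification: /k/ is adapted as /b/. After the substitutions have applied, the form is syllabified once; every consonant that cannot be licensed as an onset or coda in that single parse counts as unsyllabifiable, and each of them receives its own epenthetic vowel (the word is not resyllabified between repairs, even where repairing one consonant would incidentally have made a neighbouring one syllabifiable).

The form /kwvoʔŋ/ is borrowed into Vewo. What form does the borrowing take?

Substitution: /k/ → /b/, giving /bwvoʔŋ/.
Under (C)V, the unsyllabifiable consonants are /b/, /w/, /ʔ/, /ŋ/ (no codas are permitted; onsets are limited to one consonant).
Each unlicensed consonant becomes the onset of a new syllable: /b/ → /bo/, /w/ → /wo/, /ʔ/ → /ʔo/, /ŋ/ → /ŋo/.

bowovoʔoŋo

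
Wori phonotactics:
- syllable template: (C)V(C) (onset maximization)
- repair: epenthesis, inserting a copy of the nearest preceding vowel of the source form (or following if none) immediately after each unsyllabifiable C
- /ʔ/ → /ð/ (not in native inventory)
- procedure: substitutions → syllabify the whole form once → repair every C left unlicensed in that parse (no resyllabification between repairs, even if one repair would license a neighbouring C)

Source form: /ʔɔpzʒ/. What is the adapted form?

Substitution: /ʔ/ → /ð/, giving /ðɔpzʒ/.
Syllabifying with onset maximization leaves /z/, /ʒ/ stranded (at most one coda consonant is licensed; onsets are limited to one consonant).
Epenthesis after each stranded consonant: /z/ → /zɔ/, /ʒ/ → /ʒɔ/.

ðɔpzɔʒɔ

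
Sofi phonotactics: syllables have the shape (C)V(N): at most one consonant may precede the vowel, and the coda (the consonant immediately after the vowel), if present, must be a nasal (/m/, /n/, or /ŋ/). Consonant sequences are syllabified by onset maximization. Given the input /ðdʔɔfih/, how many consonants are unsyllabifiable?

3

Syllabifying with onset maximization leaves /ð/, /d/, /h/ stranded (only a nasal (/m/, /n/, or /ŋ/) is licensed in coda position; onsets are limited to one consonant).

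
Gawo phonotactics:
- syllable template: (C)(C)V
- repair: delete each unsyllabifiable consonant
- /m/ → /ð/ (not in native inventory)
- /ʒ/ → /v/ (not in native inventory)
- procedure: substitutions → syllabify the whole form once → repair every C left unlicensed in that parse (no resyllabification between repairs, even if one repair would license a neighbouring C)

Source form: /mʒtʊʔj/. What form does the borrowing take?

vtʊ

Substitution: /m/ → /ð/, /ʒ/ → /v/, giving /ðvtʊʔj/.
Syllabifying with onset maximization leaves /ð/, /ʔ/, /j/ stranded (no codas are permitted; onsets may contain at most 2 consonants).
Deletion applies to /ð/, /ʔ/, /j/.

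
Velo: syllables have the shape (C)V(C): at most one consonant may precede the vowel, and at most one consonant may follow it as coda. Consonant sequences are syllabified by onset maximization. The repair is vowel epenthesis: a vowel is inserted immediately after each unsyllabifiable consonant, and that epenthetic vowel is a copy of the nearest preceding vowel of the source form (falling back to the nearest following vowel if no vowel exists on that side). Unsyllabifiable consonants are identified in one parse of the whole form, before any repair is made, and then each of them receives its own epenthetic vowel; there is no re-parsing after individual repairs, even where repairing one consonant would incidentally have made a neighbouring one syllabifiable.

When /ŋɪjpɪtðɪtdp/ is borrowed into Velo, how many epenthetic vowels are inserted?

The unsyllabifiable consonants are /d/, /p/; each receives one epenthetic vowel.

2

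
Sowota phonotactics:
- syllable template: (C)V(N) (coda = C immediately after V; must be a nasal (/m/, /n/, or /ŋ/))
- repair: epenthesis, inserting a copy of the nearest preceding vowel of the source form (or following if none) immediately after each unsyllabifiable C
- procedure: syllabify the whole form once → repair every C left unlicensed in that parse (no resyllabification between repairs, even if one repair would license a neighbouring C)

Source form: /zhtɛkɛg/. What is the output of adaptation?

zɛhɛtɛkɛgɛ

The consonants /z/, /h/, /g/ cannot be parsed into a legal (C)V(N) syllable (only a nasal (/m/, /n/, or /ŋ/) is licensed in coda position; onsets are limited to one consonant).
Epenthesis after each stranded consonant: /z/ → /zɛ/, /h/ → /hɛ/, /g/ → /gɛ/.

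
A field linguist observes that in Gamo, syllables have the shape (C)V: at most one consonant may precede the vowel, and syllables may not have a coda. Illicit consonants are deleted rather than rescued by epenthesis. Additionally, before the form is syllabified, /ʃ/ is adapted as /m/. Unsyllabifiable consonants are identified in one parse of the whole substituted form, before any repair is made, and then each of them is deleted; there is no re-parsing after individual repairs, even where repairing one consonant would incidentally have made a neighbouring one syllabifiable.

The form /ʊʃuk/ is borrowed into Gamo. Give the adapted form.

Substitution: /ʃ/ → /m/, giving /ʊmuk/.
Syllabifying with onset maximization leaves /k/ stranded (no codas are permitted; onsets are limited to one consonant).
Each unlicensed consonant is deleted: /k/.

ʊmu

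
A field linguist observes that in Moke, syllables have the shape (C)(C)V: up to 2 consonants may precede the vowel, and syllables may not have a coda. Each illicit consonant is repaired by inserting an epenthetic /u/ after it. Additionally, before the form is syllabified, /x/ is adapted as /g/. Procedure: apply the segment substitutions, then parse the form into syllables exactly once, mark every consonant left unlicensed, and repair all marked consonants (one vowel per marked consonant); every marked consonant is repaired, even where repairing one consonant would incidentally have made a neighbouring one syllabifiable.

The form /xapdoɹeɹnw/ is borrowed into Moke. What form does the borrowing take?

Substitution: /x/ → /g/, giving /gapdoɹeɹnw/.
The consonants /ɹ/, /n/, /w/ cannot be parsed into a legal (C)(C)V syllable (no codas are permitted; onsets may contain at most 2 consonants).
Inserting the epenthetic vowel yields /ɹ/ → /ɹu/, /n/ → /nu/, /w/ → /wu/.

gapdoɹeɹunuwu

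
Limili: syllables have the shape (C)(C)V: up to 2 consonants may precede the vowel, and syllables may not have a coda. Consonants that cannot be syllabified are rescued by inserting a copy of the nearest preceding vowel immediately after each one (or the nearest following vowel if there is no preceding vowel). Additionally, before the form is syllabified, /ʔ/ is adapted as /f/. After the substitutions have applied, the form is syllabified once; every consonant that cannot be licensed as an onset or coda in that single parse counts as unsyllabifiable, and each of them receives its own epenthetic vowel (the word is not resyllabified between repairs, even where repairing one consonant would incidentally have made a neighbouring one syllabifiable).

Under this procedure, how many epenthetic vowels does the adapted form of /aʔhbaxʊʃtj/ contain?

4

After substitution the input is /afhbaxʊʃtj/.
The unsyllabifiable consonants are /f/, /ʃ/, /t/, /j/; each receives one epenthetic vowel.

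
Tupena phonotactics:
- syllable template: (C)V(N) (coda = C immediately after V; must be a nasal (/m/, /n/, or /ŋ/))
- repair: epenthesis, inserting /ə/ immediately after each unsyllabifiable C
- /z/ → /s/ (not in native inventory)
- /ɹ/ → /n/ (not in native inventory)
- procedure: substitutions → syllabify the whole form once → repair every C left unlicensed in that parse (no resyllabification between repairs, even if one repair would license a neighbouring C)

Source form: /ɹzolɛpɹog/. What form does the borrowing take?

nəsolɛpənogə

Substitution: /ɹ/ → /n/, /z/ → /s/, giving /nsolɛpnog/.
The consonants /n/, /p/, /g/ cannot be parsed into a legal (C)V(N) syllable (only a nasal (/m/, /n/, or /ŋ/) is licensed in coda position; onsets are limited to one consonant).
Each unlicensed consonant becomes the onset of a new syllable: /n/ → /nə/, /p/ → /pə/, /g/ → /gə/.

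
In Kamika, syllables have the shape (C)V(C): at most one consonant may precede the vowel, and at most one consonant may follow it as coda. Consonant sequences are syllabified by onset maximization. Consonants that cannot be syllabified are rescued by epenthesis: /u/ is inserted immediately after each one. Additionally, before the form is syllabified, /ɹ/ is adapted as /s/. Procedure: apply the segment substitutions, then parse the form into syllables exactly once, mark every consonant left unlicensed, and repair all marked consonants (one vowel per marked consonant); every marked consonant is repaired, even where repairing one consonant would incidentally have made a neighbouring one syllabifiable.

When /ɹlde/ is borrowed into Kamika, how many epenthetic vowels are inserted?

After substitution the input is /slde/.
The unsyllabifiable consonants are /s/, /l/; each receives one epenthetic vowel.

2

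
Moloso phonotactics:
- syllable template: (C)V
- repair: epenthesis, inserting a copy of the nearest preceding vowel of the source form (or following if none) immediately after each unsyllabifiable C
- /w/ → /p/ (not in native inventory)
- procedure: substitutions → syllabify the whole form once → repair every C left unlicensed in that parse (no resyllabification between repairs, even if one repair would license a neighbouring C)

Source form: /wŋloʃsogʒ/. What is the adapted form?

poŋoloʃosogoʒo

Substitution: /w/ → /p/, giving /pŋloʃsogʒ/.
The consonants /p/, /ŋ/, /ʃ/, /g/, /ʒ/ cannot be parsed into a legal (C)V syllable (no codas are permitted; onsets are limited to one consonant).
Epenthesis after each stranded consonant: /p/ → /po/, /ŋ/ → /ŋo/, /ʃ/ → /ʃo/, /g/ → /go/, /ʒ/ → /ʒo/.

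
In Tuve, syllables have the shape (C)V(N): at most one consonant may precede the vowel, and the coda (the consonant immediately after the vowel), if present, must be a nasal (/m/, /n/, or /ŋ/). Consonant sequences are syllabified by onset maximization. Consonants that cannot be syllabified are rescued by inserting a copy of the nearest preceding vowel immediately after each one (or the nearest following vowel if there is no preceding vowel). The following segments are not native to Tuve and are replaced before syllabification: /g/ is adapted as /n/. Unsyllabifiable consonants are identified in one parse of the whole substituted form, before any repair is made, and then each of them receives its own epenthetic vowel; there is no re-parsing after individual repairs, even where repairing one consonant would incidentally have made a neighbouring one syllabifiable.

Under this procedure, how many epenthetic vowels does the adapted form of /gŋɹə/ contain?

After substitution the input is /nŋɹə/.
The unsyllabifiable consonants are /n/, /ŋ/; each receives one epenthetic vowel.

2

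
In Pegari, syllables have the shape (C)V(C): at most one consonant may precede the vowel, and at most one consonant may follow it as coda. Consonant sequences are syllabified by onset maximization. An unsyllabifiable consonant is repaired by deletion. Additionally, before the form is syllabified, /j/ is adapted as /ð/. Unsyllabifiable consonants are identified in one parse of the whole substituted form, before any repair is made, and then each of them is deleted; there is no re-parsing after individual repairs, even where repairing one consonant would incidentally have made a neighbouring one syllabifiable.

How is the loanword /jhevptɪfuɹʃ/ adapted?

Substitution: /j/ → /ð/, giving /ðhevptɪfuɹʃ/.
Syllabifying with onset maximization leaves /ð/, /p/, /ʃ/ stranded (at most one coda consonant is licensed; onsets are limited to one consonant).
Deleting the stranded consonants removes /ð/, /p/, /ʃ/.

hevtɪfuɹ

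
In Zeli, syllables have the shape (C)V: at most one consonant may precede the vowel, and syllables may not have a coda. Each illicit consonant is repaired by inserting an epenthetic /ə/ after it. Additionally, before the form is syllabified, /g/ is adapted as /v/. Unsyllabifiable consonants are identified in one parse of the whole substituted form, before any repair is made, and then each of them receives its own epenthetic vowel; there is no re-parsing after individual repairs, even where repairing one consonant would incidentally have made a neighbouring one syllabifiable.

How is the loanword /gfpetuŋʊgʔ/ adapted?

vəfəpetuŋʊvəʔə

Substitution: /g/ → /v/, giving /vfpetuŋʊvʔ/.
Under (C)V, the unsyllabifiable consonants are /v/, /f/, /v/, /ʔ/ (no codas are permitted; onsets are limited to one consonant).
Epenthesis after each stranded consonant: /v/ → /və/, /f/ → /fə/, /v/ → /və/, /ʔ/ → /ʔə/.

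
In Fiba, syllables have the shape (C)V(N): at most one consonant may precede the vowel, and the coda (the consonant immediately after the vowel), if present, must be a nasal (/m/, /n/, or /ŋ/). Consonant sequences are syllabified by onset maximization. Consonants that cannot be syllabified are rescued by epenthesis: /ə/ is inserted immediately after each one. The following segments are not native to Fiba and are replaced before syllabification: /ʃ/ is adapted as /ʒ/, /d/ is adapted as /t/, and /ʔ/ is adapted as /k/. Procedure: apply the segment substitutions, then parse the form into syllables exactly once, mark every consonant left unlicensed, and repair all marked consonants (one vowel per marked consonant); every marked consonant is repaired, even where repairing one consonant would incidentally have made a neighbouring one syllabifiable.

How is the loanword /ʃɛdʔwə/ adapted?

Substitution: /ʃ/ → /ʒ/, /d/ → /t/, /ʔ/ → /k/, giving /ʒɛtkwə/.
The consonants /t/, /k/ cannot be parsed into a legal (C)V(N) syllable (only a nasal (/m/, /n/, or /ŋ/) is licensed in coda position; onsets are limited to one consonant).
Each unlicensed consonant becomes the onset of a new syllable: /t/ → /tə/, /k/ → /kə/.

ʒɛtəkəwə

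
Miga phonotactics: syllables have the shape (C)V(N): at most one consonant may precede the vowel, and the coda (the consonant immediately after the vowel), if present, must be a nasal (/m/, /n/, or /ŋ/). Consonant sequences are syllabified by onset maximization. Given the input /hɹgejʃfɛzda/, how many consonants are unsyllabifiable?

Under (C)V(N), the unsyllabifiable consonants are /h/, /ɹ/, /j/, /ʃ/, /z/ (only a nasal (/m/, /n/, or /ŋ/) is licensed in coda position; onsets are limited to one consonant).

5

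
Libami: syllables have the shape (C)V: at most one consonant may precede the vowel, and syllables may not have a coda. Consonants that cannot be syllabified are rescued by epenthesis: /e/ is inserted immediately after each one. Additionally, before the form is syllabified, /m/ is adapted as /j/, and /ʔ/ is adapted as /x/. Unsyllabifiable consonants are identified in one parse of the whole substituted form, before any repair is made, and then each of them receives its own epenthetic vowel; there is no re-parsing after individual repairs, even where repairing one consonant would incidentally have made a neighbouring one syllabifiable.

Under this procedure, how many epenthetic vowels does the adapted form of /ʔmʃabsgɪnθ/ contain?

6

After substitution the input is /xjʃabsgɪnθ/.
The unsyllabifiable consonants are /x/, /j/, /b/, /s/, /n/, /θ/; each receives one epenthetic vowel.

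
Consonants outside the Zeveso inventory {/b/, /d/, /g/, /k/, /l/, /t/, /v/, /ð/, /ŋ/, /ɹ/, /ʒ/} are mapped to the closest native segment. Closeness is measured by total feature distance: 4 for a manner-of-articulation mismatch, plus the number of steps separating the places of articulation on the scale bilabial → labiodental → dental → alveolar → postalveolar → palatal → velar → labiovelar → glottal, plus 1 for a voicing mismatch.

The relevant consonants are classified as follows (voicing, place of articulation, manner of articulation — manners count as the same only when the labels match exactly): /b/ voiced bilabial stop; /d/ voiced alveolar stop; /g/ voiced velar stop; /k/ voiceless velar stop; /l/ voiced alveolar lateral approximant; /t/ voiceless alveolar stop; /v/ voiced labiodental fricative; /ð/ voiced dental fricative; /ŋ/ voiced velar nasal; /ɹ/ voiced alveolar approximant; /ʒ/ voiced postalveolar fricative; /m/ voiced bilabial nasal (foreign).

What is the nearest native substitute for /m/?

/b/ is closest: manner differs (nasal→stop, +4), place distance 0 (bilabial→bilabial), same voicing; total 4. Next closest is /v/ at distance 5.

b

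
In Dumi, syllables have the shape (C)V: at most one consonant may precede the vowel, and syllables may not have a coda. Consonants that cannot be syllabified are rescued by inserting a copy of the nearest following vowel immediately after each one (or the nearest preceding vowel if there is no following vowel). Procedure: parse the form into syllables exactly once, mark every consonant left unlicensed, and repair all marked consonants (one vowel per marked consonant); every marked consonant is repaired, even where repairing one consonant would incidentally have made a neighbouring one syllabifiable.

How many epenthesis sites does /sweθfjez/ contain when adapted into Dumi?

4

The unsyllabifiable consonants are /s/, /θ/, /f/, /z/; each receives one epenthetic vowel.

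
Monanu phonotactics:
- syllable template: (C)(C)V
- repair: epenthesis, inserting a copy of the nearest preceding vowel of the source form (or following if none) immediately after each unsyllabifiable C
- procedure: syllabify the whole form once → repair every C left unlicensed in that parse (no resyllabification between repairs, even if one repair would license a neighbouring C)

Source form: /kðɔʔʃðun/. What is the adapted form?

Under (C)(C)V, the unsyllabifiable consonants are /ʔ/, /n/ (no codas are permitted; onsets may contain at most 2 consonants).
Inserting the epenthetic vowel yields /ʔ/ → /ʔɔ/, /n/ → /nu/.

kðɔʔɔʃðunu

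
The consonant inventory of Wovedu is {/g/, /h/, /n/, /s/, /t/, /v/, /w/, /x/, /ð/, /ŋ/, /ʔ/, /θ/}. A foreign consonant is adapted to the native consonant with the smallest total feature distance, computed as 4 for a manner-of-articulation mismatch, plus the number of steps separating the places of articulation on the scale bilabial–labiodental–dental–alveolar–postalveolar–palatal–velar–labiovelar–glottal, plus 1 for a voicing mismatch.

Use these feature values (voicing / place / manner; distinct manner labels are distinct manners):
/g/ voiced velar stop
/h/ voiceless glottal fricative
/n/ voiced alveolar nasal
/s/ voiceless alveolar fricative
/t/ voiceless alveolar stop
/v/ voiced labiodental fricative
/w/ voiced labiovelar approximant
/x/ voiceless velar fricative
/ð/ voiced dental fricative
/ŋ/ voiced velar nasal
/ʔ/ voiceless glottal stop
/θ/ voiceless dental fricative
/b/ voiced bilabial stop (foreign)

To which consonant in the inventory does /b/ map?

/t/ is closest: same manner (stop), place distance 3 (bilabial→alveolar), voicing differs (+1); total 4. Next closest is /v/ at distance 5.

t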